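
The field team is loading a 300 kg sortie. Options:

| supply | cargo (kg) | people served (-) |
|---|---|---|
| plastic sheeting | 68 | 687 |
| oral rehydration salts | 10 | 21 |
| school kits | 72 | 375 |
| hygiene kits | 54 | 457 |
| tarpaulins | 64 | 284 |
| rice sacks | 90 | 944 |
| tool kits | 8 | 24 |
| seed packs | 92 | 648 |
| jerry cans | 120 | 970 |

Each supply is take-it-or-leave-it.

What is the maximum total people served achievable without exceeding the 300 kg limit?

2646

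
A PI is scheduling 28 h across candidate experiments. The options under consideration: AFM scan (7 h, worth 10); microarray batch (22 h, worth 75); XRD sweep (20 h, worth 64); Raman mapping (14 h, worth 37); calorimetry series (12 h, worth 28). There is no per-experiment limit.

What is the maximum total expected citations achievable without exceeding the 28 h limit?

75

Density check — microarray batch 3.41, XRD sweep 3.20, Raman mapping 2.64 are the best per h.
The ratio ordering already packs tightly: microarray batch, 22 h, 75.
Nothing else within 28 h beats 75.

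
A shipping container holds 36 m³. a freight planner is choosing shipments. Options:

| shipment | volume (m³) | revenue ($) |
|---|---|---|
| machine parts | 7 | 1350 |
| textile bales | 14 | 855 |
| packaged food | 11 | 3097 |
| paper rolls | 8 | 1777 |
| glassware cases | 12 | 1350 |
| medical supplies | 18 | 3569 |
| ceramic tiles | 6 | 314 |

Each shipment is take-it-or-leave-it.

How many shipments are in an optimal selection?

3

Optimal total is 8016.
One optimal bundle: machine parts + packaged food + medical supplies (36 m³).
Any selection reaching 8016 contains exactly 3 shipments.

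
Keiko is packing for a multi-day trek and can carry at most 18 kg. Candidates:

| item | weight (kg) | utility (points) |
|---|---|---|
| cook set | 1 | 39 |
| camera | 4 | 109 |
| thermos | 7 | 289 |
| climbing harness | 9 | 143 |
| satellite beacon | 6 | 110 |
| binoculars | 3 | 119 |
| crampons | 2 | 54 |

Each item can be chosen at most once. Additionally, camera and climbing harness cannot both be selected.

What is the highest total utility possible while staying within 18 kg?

610

By utility per kg: thermos 41.29, binoculars 39.67, cook set 39.00 lead.
Best packing: cook set + camera + thermos + binoculars + crampons — 17 kg, 610 total.
Runner-up thermos + satellite beacon + binoculars + crampons tops out at 572.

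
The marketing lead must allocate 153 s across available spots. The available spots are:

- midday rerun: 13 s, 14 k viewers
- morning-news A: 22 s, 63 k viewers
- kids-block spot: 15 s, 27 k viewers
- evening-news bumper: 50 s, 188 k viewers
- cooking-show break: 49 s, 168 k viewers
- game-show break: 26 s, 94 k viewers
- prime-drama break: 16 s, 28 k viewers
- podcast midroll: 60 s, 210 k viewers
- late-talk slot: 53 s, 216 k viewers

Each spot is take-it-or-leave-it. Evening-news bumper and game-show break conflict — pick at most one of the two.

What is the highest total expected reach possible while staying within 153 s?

572

Evening-news bumper + cooking-show break + late-talk slot uses 152 of the 153 s and totals 572.
The spare 1 s is too small for any remaining spot, and no feasible exchange beats 572.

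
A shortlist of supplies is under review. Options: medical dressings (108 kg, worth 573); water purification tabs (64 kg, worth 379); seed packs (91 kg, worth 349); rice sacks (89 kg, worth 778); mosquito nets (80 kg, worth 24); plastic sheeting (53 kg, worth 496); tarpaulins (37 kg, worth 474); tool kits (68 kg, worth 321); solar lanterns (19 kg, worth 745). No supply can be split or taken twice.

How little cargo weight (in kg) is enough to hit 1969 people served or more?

Minimise kg subject to total people served ≥ 1969.
rice sacks + tarpaulins + solar lanterns: 1997 people served at 145 kg.
Below 145 kg the best achievable stays under 1969.

145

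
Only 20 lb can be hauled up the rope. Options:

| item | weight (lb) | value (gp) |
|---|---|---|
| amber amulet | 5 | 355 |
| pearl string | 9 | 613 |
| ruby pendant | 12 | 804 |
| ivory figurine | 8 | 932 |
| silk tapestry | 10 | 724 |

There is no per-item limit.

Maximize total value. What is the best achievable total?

1864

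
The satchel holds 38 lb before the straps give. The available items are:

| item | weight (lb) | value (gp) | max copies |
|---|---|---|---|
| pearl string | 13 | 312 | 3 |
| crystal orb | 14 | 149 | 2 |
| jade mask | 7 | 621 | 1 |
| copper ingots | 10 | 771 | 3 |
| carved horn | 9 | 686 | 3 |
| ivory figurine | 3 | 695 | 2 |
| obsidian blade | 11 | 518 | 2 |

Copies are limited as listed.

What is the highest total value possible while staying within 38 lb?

Greedy by ratio would take jade mask + 2×copper ingots + 2×ivory figurine: 33 lb used, total 3553.
Dropping jade mask frees 7 lb; slotting in copper ingots (10 lb) lifts the total to 3703 at 36 lb.
That's the maximum — no swap from here does better than 3703.

3703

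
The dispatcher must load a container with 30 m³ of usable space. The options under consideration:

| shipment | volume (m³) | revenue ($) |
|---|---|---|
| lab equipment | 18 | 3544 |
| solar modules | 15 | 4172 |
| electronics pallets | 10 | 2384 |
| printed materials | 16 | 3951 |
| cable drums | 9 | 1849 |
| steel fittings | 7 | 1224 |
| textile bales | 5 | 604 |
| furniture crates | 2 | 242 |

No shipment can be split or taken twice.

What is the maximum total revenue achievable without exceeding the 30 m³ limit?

Density check — solar modules 278.13, printed materials 246.94, electronics pallets 238.40, cable drums 205.44 are the best per m³.
Taking the top-ratio shipments first gives solar modules + electronics pallets + furniture crates for 6798 (27 m³).
The 2 m³ tied up in furniture crates is better spent on textile bales — total rises to 7160 (30 m³).

7160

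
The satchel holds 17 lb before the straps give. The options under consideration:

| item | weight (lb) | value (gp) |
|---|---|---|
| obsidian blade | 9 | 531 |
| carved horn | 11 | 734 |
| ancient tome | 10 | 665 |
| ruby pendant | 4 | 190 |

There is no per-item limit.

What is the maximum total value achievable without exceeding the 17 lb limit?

924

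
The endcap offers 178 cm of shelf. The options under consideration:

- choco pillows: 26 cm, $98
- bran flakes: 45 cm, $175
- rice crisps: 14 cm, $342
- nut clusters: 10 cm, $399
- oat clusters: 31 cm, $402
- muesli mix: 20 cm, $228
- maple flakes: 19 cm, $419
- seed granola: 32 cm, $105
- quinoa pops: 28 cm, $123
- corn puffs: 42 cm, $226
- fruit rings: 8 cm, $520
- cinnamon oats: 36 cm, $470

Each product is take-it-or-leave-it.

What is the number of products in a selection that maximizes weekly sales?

8

Optimal total is 2903.
One optimal bundle: rice crisps + nut clusters + oat clusters + muesli mix + maple flakes + quinoa pops + fruit rings + cinnamon oats (166 cm).
Any selection reaching 2903 contains exactly 8 products.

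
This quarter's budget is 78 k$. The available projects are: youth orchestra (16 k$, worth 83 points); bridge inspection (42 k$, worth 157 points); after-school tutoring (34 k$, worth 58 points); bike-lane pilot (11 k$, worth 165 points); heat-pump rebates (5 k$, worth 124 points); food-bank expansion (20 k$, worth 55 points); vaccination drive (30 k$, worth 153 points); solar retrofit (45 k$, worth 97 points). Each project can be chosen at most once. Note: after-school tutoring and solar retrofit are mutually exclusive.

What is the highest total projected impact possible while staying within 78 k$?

529

Greedy by ratio would take youth orchestra + bike-lane pilot + heat-pump rebates + vaccination drive: 62 k$ used, total 525.
Dropping vaccination drive frees 30 k$; slotting in bridge inspection (42 k$) lifts the total to 529 at 74 k$.
Next best is youth orchestra + bike-lane pilot + heat-pump rebates + vaccination drive at 525 (62 k$) — short by 4.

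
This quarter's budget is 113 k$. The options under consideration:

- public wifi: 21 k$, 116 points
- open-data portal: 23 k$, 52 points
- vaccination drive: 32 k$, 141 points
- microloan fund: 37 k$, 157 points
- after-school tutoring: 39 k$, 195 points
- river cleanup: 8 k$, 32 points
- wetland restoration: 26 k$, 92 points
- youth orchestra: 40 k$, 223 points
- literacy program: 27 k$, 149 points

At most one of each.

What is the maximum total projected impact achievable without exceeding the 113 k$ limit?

Ranking by ratio (projected impact/k$): youth orchestra 5.58, public wifi 5.52, literacy program 5.52.
The ratio heuristic lands on public wifi + river cleanup + youth orchestra + literacy program (520) but leaves 17 k$ idle.
The 29 k$ tied up in public wifi and river cleanup is better spent on after-school tutoring — total rises to 567 (106 k$).

567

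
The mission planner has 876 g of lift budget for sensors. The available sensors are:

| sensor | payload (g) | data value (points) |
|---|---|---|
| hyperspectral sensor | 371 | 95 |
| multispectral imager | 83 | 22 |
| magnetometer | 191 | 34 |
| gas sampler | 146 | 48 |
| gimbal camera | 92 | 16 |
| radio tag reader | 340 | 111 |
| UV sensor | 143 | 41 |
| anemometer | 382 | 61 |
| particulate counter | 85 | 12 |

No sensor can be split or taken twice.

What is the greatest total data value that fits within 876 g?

Taking the top-ratio sensors first gives multispectral imager + gas sampler + gimbal camera + radio tag reader + UV sensor for 238 (804 g).
The 318 g tied up in multispectral imager and gimbal camera and UV sensor is better spent on hyperspectral sensor — total rises to 254 (857 g).
That's the maximum — no swap from here does better than 254.

254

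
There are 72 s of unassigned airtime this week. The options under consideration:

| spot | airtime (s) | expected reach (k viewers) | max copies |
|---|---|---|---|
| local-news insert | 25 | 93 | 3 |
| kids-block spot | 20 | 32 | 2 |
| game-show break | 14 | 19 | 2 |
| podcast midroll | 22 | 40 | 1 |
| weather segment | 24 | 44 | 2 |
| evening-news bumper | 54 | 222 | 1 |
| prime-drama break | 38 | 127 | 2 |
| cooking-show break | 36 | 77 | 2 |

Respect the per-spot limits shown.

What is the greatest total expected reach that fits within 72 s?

241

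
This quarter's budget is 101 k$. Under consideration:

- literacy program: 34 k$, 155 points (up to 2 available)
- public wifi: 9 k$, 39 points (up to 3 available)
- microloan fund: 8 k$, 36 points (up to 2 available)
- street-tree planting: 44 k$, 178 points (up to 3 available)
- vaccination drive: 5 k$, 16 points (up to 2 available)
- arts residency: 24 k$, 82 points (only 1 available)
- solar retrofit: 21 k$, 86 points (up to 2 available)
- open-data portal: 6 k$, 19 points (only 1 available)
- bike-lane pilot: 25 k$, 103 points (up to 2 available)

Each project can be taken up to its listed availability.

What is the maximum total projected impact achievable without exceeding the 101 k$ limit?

Ranking by ratio (projected impact/k$): literacy program 4.56, microloan fund 4.50, public wifi 4.33, bike-lane pilot 4.12.
The ratio heuristic lands on 2×literacy program + public wifi + 2×microloan fund + vaccination drive (437) but leaves 3 k$ idle.
Dropping public wifi and microloan fund and vaccination drive frees 22 k$; slotting in bike-lane pilot (25 k$) lifts the total to 449 at 101 k$.
No other feasible combination exceeds 449.

449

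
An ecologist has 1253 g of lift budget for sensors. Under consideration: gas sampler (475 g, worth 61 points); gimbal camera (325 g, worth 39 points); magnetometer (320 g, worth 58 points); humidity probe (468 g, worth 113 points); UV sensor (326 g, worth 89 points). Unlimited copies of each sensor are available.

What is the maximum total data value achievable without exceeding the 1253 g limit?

By data value per g: UV sensor 0.27, humidity probe 0.24, magnetometer 0.18 lead.
Greedy by ratio would take 3×UV sensor: 978 g used, total 267.
Replace UV sensor with humidity probe: the trade gains 24 net, giving 291 at 1120 g.
Every other selection either busts 1253 g or fails to beat 291.

291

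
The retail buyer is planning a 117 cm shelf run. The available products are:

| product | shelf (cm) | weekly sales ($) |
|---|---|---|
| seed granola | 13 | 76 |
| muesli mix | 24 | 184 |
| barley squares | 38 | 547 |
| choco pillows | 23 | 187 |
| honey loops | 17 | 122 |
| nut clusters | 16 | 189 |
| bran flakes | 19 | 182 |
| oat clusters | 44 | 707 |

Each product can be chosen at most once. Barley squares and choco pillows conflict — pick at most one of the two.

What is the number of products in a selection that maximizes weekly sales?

4

The maximum weekly sales within 117 cm is 1625.
barley squares + nut clusters + bran flakes + oat clusters hits 1625 at 117 cm.
Any selection reaching 1625 contains exactly 4 products.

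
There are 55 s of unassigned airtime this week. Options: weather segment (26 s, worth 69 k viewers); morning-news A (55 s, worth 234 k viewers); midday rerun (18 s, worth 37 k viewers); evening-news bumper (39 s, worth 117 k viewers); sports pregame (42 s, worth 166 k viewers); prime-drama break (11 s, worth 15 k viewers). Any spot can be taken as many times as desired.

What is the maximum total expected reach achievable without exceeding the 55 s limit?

234

By expected reach per s: morning-news A 4.25, sports pregame 3.95, evening-news bumper 3.00, weather segment 2.65 lead.
Taking morning-news A: 55 s used, 234 in expected reach.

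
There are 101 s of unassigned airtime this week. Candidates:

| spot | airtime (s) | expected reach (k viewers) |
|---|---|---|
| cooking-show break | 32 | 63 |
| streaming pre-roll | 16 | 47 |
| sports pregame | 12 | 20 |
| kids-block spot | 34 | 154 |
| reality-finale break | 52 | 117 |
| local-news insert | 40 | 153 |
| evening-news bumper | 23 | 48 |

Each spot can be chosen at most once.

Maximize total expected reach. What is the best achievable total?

The ratio heuristic lands on streaming pre-roll + kids-block spot + local-news insert (354) but leaves 11 s idle.
The 16 s tied up in streaming pre-roll is better spent on evening-news bumper — total rises to 355 (97 s).
An exhaustive check of the 128 subsets confirms 355.

355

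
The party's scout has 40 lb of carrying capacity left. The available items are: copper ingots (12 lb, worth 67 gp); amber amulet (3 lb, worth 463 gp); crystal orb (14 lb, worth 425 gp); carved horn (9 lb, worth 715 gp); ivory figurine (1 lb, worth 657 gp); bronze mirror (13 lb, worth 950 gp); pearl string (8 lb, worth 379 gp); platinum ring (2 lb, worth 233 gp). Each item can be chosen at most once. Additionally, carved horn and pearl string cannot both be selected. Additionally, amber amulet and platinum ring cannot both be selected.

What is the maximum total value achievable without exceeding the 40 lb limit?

3210

Best packing: amber amulet + crystal orb + carved horn + ivory figurine + bronze mirror — 40 lb, 3210 total.
Runner-up crystal orb + carved horn + ivory figurine + bronze mirror + platinum ring tops out at 2980.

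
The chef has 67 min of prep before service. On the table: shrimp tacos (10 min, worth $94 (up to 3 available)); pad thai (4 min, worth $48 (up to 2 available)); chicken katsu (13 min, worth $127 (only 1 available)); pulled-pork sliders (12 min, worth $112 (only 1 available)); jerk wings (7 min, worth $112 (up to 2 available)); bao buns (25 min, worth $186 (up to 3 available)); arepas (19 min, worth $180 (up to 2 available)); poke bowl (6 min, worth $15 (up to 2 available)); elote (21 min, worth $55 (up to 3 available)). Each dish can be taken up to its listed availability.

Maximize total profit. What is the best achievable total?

747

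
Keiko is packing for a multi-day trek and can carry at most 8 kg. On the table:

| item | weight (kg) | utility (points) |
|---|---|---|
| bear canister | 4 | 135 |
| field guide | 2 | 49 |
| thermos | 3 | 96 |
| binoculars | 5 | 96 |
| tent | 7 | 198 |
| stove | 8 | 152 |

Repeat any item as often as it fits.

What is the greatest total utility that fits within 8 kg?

270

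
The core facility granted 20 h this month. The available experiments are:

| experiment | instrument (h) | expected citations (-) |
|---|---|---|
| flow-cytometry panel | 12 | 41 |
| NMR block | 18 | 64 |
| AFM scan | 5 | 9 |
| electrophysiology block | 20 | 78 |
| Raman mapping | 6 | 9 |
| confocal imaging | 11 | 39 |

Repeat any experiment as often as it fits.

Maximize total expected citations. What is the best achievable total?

The ratio ordering already packs tightly: electrophysiology block, 20 h, 78.
Every other selection either busts 20 h or fails to beat 78.

78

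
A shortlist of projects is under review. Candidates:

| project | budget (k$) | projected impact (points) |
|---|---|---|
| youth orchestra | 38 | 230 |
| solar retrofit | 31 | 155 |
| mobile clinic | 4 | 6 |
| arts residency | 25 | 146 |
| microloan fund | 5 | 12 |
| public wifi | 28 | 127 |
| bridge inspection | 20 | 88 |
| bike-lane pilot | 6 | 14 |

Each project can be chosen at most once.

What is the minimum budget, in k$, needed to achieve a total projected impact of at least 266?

Minimise k$ subject to total projected impact ≥ 266.
Taking arts residency + public wifi gives 273 (≥ 266) for 53 k$.
No combination under 53 k$ hits 266.

53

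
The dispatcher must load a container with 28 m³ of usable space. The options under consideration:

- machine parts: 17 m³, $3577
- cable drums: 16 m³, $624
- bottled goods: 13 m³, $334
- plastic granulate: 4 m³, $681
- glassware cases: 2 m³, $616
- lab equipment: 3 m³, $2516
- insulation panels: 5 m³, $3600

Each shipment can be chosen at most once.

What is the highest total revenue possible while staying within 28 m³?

10309

Best packing: machine parts + glassware cases + lab equipment + insulation panels — 27 m³, 10309 total.
The closest alternative, machine parts + lab equipment + insulation panels, reaches only 9693.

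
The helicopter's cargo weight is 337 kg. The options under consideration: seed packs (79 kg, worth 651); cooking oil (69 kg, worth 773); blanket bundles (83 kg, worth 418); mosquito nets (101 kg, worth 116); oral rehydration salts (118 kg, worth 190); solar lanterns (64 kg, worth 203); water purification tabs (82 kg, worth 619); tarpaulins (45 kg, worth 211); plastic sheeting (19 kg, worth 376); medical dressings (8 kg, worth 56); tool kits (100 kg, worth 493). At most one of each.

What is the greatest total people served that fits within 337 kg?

2837

Filling by ratio: seed packs + cooking oil + water purification tabs + tarpaulins + plastic sheeting + medical dressings for 2686, with 35 kg left unused.
Replace tarpaulins and medical dressings with blanket bundles: the trade gains 151 net, giving 2837 at 332 kg.
The closest alternative, seed packs + cooking oil + water purification tabs + tarpaulins + plastic sheeting + medical dressings, reaches only 2686.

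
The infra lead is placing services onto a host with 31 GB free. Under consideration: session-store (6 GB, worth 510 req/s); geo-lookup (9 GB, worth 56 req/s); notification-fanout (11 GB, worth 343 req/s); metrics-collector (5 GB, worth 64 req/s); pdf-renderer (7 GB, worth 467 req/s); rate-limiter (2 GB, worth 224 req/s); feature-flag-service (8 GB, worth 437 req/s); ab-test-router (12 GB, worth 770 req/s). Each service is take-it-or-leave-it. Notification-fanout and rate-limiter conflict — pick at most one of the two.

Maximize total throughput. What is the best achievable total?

1971

Best packing: session-store + pdf-renderer + rate-limiter + ab-test-router — 27 GB, 1971 total.
Next best is session-store + rate-limiter + feature-flag-service + ab-test-router at 1941 (28 GB) — short by 30.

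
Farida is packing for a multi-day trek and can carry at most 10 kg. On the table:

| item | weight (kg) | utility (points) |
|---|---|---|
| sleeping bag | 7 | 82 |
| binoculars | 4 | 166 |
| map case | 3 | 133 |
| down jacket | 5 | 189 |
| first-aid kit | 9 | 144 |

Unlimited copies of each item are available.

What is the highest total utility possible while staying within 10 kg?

The ratio heuristic lands on 3×map case (399) but leaves 1 kg idle.
Replace map case with binoculars: the trade gains 33 net, giving 432 at 10 kg.

432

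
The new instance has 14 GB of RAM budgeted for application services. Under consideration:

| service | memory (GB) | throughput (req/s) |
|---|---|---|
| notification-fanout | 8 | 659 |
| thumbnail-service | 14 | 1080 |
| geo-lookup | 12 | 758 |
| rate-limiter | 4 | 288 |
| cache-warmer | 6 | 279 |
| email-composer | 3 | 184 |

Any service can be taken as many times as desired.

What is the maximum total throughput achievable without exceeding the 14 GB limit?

1080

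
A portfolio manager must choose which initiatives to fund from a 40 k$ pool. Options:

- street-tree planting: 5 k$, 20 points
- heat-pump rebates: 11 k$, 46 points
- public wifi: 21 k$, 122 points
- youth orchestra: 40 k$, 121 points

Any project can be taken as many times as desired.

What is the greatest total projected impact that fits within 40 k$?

Street-tree planting + heat-pump rebates + public wifi uses 37 of the 40 k$ and totals 188.

188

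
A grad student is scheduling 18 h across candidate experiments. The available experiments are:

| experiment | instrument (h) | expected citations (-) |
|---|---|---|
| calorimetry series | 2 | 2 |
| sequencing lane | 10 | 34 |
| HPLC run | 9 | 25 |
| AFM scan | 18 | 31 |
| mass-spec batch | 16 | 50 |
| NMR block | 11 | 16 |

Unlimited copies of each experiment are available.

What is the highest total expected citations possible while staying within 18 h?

52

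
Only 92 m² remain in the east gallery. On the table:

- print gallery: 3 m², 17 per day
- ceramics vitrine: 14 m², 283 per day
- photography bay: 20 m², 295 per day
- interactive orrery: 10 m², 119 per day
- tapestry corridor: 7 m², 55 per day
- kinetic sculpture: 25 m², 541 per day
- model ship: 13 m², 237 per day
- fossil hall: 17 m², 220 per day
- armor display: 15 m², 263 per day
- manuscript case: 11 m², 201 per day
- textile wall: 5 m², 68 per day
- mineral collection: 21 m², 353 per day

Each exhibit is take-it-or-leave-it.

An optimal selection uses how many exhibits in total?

6

The maximum expected visitors within 92 m² is 1709.
ceramics vitrine + kinetic sculpture + armor display + manuscript case + textile wall + mineral collection hits 1709 at 91 m².
All optima have 6 exhibits.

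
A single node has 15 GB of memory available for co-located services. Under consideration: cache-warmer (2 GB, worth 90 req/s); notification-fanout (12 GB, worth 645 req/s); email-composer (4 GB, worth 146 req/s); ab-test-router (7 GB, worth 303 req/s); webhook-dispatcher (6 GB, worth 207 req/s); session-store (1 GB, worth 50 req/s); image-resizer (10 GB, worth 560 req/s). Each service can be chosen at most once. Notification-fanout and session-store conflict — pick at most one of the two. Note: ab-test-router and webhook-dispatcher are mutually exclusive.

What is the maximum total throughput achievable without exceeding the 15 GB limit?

Taking the top-ratio services first gives cache-warmer + session-store + image-resizer for 700 (13 GB).
The 2 GB tied up in cache-warmer is better spent on email-composer — total rises to 756 (15 GB).
Next best is cache-warmer + notification-fanout at 735 (14 GB) — short by 21.

756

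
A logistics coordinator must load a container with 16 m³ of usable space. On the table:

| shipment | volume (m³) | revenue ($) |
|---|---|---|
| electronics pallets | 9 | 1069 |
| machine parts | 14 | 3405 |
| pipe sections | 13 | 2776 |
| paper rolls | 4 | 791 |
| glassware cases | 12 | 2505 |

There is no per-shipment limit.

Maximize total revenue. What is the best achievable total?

Best packing: machine parts — 14 m³, 3405 total.
No other feasible combination exceeds 3405.

3405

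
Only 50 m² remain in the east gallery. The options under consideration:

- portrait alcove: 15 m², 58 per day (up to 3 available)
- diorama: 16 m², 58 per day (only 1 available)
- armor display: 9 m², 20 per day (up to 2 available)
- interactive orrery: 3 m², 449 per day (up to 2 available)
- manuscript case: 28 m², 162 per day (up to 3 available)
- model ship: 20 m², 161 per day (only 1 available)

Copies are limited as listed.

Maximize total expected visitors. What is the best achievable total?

The ratio ordering already packs tightly: portrait alcove + armor display + 2×interactive orrery + model ship, 50 m², 1137.
That's the maximum — no swap from here does better than 1137.

1137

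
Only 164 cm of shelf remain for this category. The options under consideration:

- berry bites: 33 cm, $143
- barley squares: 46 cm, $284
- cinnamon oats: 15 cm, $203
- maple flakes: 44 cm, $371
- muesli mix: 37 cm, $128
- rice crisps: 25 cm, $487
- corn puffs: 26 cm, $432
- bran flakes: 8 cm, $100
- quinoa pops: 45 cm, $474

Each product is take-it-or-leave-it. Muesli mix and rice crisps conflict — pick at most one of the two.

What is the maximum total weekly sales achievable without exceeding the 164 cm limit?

Best packing: cinnamon oats + maple flakes + rice crisps + corn puffs + bran flakes + quinoa pops — 163 cm, 2067 total.
Runner-up cinnamon oats + maple flakes + rice crisps + corn puffs + quinoa pops tops out at 1967.

2067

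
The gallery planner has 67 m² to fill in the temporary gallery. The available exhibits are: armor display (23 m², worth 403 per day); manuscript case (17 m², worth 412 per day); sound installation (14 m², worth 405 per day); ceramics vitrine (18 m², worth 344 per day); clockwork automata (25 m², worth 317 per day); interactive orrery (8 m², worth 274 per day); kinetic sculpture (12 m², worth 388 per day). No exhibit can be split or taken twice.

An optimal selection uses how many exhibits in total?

Best achievable expected visitors is 1608.
For example armor display + manuscript case + sound installation + kinetic sculpture achieves it, using 66 m².
Every optimal selection uses 4 exhibits.

4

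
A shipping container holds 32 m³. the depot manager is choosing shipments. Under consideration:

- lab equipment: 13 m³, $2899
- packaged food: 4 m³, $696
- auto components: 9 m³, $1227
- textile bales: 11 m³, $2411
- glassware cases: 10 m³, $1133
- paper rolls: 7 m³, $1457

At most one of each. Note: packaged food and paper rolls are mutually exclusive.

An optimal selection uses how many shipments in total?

The maximum revenue within 32 m³ is 6767.
For example lab equipment + textile bales + paper rolls achieves it, using 31 m³.
All optima have 3 shipments.

3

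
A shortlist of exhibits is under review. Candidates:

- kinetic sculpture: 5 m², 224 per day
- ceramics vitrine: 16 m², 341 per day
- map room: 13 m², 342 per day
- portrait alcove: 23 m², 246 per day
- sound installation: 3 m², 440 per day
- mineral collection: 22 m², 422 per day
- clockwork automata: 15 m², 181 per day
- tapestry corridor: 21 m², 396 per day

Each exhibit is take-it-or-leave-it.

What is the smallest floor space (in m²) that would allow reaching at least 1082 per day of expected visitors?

Minimise m² subject to total expected visitors ≥ 1082.
Taking kinetic sculpture + sound installation + mineral collection gives 1086 (≥ 1082) for 30 m².
Any bundle with less than 30 m² falls short of 1082.

30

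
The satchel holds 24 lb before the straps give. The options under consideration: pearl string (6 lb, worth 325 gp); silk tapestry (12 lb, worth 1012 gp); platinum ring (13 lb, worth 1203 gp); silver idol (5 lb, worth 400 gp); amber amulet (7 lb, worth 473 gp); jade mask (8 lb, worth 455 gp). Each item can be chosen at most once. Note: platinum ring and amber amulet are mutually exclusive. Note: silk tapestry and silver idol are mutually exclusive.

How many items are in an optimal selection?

3

Optimal total is 1928.
pearl string + platinum ring + silver idol hits 1928 at 24 lb.
All optima have 3 items.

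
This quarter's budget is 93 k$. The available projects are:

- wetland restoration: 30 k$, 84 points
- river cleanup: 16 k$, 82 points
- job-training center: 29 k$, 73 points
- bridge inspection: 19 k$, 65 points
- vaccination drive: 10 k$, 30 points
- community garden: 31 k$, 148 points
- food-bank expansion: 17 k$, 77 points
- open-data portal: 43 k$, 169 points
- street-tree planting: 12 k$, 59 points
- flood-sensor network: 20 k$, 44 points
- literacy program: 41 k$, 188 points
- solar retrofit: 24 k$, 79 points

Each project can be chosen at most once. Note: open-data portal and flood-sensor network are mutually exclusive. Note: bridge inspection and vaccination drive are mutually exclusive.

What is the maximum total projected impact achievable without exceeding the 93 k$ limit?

418

A density-first pass picks river cleanup + vaccination drive + community garden + food-bank expansion + street-tree planting — 396 at 86 k$.
The 39 k$ tied up in vaccination drive and food-bank expansion and street-tree planting is better spent on literacy program — total rises to 418 (88 k$).
Every other selection either busts 93 k$ or breaks a pairing rule or fails to beat 418.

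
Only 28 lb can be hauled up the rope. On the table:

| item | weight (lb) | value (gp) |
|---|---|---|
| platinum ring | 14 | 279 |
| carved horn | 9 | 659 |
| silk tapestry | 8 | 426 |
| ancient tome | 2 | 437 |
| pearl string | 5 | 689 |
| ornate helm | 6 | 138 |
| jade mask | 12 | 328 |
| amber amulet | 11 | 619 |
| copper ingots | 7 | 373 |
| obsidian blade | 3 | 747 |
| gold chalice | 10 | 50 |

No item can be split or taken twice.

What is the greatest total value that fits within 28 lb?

A density-first pass picks carved horn + ancient tome + pearl string + copper ingots + obsidian blade — 2905 at 26 lb.
Replace copper ingots with silk tapestry: the trade gains 53 net, giving 2958 at 27 lb.

2958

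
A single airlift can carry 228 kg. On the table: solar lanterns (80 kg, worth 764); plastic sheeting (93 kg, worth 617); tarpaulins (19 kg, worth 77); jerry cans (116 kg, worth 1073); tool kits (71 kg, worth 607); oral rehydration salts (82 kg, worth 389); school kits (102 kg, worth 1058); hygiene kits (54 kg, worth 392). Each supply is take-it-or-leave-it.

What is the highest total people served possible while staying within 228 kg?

Density check — school kits 10.37, solar lanterns 9.55, jerry cans 9.25, tool kits 8.55 are the best per kg.
A density-first pass picks solar lanterns + tarpaulins + school kits — 1899 at 201 kg.
Dropping solar lanterns and tarpaulins frees 99 kg; slotting in jerry cans (116 kg) lifts the total to 2131 at 218 kg.
The closest alternative, tool kits + school kits + hygiene kits, reaches only 2057.

2131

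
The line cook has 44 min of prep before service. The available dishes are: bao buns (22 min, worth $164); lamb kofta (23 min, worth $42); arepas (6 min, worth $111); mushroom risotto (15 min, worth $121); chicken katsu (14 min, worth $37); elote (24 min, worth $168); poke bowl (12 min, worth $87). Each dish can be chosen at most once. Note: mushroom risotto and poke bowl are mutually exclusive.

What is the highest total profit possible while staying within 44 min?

By profit per min: arepas 18.50, mushroom risotto 8.07, bao buns 7.45 lead.
The ratio ordering already packs tightly: bao buns + arepas + mushroom risotto, 43 min, 396.

396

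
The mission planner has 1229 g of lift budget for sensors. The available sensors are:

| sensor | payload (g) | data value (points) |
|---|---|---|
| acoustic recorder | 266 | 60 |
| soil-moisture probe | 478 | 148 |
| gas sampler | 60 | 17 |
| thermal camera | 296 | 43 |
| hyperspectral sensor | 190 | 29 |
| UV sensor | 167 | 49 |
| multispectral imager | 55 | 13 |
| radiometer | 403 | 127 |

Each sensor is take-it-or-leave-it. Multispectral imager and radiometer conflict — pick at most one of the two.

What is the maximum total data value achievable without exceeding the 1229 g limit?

By data value per g: radiometer 0.32, soil-moisture probe 0.31, UV sensor 0.29 lead.
Best packing: acoustic recorder + soil-moisture probe + gas sampler + radiometer — 1207 g, 352 total.
That's the maximum — no feasible swap from here does better than 352.

352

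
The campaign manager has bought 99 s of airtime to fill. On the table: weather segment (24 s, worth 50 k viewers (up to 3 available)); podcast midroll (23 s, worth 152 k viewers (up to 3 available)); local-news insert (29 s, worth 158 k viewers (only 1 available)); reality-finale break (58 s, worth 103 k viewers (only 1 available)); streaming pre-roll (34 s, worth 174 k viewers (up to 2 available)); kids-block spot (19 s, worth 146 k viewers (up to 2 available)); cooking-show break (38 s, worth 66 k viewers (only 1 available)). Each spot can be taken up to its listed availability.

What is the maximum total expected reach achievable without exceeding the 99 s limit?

624

The ratio heuristic lands on 2×podcast midroll + 2×kids-block spot (596) but leaves 15 s idle.
The 19 s tied up in kids-block spot is better spent on streaming pre-roll — total rises to 624 (99 s).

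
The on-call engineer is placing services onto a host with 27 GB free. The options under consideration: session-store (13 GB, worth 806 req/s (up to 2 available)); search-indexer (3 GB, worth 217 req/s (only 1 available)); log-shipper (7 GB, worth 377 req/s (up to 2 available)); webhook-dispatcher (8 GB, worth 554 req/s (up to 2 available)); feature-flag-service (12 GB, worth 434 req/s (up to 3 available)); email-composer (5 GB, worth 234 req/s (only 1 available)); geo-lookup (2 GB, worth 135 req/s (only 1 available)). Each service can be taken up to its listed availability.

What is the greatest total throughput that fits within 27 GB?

Density check — search-indexer 72.33, webhook-dispatcher 69.25, geo-lookup 67.50, session-store 62.00 are the best per GB.
Taking the top-ratio services first gives search-indexer + 2×webhook-dispatcher + email-composer + geo-lookup for 1694 (26 GB).
Dropping webhook-dispatcher and email-composer frees 13 GB; slotting in session-store (13 GB) lifts the total to 1712 at 26 GB.
Every other selection either busts 27 GB or exceeds an availability limit or fails to beat 1712.

1712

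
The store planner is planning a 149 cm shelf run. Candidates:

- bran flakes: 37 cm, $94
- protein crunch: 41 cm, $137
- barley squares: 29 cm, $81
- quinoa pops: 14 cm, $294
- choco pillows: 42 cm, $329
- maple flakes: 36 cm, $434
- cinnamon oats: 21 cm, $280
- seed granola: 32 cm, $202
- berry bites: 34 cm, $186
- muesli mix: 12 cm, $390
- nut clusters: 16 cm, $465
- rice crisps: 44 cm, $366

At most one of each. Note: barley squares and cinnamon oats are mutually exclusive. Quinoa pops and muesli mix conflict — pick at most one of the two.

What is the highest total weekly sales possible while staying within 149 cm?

Density check — muesli mix 32.50, nut clusters 29.06, quinoa pops 21.00 are the best per cm.
Maple flakes + cinnamon oats + muesli mix + nut clusters + rice crisps uses 129 of the 149 cm and totals 1935.

1935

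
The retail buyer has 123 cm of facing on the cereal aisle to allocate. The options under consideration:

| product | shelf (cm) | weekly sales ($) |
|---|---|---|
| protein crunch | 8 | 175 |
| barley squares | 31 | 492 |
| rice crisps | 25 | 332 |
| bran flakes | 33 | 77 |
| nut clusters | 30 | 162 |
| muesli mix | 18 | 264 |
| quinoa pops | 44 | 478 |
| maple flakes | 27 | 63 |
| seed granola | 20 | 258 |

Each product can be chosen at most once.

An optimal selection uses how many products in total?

5

Best achievable weekly sales is 1667.
One optimal bundle: protein crunch + barley squares + muesli mix + quinoa pops + seed granola (121 cm).
Any selection reaching 1667 contains exactly 5 products.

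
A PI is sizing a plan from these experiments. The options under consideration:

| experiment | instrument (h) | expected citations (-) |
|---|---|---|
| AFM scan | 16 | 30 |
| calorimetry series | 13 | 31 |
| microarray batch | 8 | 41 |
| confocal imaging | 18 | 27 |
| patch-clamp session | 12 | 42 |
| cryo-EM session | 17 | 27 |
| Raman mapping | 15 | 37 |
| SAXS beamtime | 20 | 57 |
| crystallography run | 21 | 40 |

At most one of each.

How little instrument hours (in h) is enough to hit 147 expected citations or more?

Need the lightest bundle worth ≥ 147.
calorimetry series + microarray batch + patch-clamp session + Raman mapping: 151 expected citations at 48 h.
No combination under 48 h hits 147.

48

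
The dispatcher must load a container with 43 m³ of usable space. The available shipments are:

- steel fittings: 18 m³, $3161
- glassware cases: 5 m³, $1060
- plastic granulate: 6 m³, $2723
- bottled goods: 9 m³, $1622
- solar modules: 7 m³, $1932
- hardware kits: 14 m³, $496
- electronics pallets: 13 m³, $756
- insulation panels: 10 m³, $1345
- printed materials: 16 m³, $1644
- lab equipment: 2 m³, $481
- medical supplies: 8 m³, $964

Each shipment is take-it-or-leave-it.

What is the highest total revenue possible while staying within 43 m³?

9919

Ranking by ratio (revenue/m³): plastic granulate 453.83, solar modules 276.00, lab equipment 240.50, glassware cases 212.00.
Greedy by ratio would take glassware cases + plastic granulate + bottled goods + solar modules + insulation panels + lab equipment: 39 m³ used, total 9163.
Replace glassware cases and insulation panels with steel fittings: the trade gains 756 net, giving 9919 at 42 m³.
Next best is steel fittings + plastic granulate + solar modules + insulation panels + lab equipment at 9642 (43 m³) — short by 277.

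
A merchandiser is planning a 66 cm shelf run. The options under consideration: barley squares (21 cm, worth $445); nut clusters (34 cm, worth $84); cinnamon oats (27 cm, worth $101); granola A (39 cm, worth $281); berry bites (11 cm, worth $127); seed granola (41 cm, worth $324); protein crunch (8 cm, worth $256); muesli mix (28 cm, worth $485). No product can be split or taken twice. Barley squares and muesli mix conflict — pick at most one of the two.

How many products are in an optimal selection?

3

The maximum weekly sales within 66 cm is 868.
berry bites + protein crunch + muesli mix hits 868 at 47 cm.
All optima have 3 products.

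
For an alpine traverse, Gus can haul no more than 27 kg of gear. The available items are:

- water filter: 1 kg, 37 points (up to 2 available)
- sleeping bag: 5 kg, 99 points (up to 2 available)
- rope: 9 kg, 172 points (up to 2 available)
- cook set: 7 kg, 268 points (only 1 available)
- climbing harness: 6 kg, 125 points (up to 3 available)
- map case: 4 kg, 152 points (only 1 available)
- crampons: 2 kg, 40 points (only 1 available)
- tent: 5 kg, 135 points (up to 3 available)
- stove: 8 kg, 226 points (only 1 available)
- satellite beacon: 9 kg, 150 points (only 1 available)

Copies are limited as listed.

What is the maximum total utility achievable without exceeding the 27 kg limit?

862

Taking the top-ratio items first gives 2×water filter + cook set + map case + tent + stove for 855 (26 kg).
The 9 kg tied up in water filter and stove is better spent on 2×tent — total rises to 862 (27 kg).
No other feasible combination exceeds 862.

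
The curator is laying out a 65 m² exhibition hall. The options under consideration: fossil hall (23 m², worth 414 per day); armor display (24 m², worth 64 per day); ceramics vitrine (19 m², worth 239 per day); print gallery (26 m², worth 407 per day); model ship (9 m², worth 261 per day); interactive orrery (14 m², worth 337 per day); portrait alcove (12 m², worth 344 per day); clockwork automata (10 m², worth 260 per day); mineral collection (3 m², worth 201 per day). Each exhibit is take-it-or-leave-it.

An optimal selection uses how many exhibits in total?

5

Best achievable expected visitors is 1557.
For example fossil hall + model ship + interactive orrery + portrait alcove + mineral collection achieves it, using 61 m².
All optima have 5 exhibits.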